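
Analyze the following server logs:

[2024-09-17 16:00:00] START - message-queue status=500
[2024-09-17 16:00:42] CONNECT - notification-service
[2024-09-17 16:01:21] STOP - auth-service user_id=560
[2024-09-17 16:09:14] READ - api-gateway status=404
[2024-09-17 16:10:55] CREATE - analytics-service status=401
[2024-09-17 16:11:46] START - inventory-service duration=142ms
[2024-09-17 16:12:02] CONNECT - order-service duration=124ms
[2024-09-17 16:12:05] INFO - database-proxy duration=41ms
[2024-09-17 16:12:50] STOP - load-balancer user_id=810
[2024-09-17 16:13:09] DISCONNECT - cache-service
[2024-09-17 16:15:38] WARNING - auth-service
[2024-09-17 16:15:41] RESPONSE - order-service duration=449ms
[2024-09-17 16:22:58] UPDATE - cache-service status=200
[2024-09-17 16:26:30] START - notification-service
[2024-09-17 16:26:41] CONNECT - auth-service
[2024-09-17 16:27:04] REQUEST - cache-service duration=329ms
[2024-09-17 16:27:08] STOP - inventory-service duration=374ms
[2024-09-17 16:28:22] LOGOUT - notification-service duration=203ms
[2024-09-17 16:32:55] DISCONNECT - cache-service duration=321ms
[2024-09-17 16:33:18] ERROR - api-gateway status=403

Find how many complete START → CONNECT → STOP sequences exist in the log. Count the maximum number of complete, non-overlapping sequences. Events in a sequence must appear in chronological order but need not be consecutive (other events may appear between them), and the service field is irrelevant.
3

To count sequences:

1. Look for pattern: START → CONNECT → STOP
2. Greedily scan the log in chronological order, matching each sequence element in turn (ignoring service)
3. Each time the full pattern completes, increment the count and restart matching from the next event
4. Complete non-overlapping sequences found: 3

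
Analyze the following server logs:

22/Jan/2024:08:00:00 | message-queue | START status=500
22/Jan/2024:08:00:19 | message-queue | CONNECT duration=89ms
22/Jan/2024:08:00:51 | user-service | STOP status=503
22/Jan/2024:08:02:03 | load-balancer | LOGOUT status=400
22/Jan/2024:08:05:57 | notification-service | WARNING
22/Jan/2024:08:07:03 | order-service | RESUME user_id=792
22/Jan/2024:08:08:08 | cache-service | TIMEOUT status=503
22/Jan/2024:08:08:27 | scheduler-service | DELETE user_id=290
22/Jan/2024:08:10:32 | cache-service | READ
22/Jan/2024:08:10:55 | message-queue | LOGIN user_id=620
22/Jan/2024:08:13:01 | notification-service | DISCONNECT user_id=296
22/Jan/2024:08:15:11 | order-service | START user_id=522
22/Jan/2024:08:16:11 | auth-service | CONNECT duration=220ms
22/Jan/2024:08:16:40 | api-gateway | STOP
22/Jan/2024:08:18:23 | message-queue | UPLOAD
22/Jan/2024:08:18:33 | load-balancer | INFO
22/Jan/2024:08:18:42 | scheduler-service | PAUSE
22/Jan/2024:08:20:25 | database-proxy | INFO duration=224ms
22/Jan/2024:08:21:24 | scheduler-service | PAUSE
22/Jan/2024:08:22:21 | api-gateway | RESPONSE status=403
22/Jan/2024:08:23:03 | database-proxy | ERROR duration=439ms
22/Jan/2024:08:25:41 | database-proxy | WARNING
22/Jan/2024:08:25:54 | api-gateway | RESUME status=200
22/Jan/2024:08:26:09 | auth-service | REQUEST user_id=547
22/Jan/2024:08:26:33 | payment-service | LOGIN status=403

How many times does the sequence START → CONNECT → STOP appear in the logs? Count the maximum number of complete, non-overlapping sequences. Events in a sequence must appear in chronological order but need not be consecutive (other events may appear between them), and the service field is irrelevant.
2

To count sequences:

1. Look for pattern: START → CONNECT → STOP
2. Greedily scan the log in chronological order, matching each sequence element in turn (ignoring service)
3. Each time the full pattern completes, increment the count and restart matching from the next event
4. Complete non-overlapping sequences found: 2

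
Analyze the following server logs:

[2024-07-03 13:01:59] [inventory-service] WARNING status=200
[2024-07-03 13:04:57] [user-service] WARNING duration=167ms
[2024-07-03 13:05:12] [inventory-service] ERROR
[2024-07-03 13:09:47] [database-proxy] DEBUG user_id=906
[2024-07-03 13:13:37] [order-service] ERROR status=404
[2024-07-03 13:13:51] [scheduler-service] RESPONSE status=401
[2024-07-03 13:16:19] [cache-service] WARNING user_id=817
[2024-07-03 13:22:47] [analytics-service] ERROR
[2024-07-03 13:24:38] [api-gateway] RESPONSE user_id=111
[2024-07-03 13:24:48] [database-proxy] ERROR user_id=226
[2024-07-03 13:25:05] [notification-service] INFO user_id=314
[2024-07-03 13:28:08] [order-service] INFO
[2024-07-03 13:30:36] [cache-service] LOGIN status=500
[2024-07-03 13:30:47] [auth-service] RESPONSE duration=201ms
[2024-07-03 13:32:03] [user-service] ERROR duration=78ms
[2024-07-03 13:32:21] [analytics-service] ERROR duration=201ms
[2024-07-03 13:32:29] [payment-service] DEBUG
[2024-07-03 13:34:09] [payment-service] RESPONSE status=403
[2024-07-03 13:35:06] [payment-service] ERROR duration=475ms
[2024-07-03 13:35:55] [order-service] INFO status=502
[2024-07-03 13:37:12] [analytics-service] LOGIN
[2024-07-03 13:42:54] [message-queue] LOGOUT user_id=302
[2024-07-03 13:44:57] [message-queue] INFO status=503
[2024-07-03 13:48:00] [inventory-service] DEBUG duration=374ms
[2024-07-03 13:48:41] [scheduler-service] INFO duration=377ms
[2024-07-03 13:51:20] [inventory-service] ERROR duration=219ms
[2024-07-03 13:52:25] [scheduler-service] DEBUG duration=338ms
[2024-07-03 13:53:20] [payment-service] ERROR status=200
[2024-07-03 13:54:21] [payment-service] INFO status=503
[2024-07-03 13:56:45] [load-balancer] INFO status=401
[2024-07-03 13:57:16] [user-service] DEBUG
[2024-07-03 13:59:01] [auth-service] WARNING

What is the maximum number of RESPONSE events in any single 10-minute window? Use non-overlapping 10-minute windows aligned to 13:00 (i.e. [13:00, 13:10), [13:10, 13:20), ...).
2

To find the burst window:

1. Divide the log period into non-overlapping 10-minute windows starting at 13:00
2. Count RESPONSE events in each window
3. Find the window with maximum count
4. Maximum events in a window: 2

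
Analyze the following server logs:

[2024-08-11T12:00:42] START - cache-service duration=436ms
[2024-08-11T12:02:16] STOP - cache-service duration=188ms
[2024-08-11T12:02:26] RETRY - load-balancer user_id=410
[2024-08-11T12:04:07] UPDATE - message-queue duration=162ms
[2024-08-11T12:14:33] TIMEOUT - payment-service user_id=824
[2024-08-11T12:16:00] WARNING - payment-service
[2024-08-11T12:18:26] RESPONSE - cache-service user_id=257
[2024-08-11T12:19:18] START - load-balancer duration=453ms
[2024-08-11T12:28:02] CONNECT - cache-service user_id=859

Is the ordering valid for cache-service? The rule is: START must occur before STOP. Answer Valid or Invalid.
Valid

To validate ordering:

1. Required order: START → STOP
2. Rule: START must occur before STOP
3. Check actual order of events for cache-service
4. Result: Valid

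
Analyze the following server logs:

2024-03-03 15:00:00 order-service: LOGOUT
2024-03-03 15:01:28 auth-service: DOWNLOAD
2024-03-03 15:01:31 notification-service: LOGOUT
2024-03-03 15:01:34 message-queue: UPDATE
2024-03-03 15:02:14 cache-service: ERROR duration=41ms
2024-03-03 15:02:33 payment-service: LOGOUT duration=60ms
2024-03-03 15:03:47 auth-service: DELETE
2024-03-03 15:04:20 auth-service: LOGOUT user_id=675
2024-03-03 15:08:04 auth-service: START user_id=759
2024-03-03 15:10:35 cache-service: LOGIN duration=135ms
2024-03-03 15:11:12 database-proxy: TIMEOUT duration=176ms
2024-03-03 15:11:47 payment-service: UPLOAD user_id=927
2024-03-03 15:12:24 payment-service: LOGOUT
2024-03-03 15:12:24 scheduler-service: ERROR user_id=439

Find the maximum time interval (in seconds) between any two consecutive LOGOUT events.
484

To find the longest gap:

1. Extract all LOGOUT events in chronological order
2. Calculate time differences between consecutive events
3. Find the maximum difference
4. Longest gap: 484 seconds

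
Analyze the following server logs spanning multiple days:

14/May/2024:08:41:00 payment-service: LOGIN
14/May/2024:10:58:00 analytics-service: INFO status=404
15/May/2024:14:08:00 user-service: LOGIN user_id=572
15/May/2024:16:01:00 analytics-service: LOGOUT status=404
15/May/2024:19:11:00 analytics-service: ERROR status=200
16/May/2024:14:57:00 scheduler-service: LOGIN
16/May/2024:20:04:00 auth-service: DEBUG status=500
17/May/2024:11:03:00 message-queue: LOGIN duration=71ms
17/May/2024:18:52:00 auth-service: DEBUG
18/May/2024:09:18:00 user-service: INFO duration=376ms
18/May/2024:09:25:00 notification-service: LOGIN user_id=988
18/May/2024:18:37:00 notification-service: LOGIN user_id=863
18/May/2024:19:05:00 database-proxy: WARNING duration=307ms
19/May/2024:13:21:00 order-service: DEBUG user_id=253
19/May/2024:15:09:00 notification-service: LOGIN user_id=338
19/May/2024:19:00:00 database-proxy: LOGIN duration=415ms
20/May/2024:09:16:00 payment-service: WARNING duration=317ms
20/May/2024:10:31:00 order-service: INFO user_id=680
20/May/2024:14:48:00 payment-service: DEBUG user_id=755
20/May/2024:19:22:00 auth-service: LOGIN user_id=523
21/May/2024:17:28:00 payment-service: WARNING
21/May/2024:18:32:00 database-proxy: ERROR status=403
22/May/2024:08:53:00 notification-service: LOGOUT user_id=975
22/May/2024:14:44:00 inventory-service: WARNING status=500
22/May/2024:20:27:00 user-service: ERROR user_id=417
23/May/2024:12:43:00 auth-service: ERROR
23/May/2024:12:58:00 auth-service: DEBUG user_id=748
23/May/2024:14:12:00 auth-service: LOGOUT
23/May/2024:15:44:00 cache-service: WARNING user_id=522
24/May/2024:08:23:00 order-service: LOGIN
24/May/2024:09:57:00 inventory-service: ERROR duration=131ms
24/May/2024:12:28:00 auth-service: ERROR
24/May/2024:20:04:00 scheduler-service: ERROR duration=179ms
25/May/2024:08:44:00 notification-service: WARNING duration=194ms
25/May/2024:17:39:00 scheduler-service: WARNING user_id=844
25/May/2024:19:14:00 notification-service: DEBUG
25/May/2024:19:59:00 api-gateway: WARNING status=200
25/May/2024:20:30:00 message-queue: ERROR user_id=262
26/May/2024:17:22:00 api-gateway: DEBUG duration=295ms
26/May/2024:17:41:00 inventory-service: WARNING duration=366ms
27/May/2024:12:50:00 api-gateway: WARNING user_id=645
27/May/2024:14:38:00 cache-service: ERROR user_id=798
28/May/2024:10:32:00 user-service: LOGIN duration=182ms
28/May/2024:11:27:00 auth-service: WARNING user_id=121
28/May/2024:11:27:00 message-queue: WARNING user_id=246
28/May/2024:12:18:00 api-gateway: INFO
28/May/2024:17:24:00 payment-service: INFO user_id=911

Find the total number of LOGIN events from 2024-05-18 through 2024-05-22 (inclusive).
5

To filter by date range:

1. Date range: 2024-05-18 through 2024-05-22, both dates inclusive
2. Filter for LOGIN events whose date falls in this range
3. Count matching events: 5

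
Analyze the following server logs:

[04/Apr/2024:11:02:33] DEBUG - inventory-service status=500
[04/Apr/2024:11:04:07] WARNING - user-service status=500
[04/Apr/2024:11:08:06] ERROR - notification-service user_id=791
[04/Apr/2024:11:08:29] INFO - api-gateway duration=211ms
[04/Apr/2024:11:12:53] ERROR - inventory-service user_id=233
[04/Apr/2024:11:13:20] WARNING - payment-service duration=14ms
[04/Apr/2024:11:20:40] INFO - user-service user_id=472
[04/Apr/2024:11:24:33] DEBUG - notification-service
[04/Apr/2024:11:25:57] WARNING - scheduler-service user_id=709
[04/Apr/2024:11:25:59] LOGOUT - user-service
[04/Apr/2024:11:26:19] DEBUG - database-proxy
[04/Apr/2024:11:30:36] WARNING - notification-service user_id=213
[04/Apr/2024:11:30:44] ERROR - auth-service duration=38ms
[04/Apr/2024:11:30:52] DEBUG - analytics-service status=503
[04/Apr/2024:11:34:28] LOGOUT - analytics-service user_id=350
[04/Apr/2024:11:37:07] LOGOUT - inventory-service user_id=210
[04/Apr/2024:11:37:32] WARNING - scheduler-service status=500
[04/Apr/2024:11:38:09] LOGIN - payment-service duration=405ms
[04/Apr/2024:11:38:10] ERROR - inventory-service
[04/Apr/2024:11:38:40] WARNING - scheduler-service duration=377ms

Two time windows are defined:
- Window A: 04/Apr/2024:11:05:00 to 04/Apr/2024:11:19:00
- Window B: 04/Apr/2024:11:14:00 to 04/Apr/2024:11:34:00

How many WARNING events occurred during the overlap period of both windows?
0

To find overlap events:

1. Window A: 04/Apr/2024:11:05:00 to 04/Apr/2024:11:19:00
2. Window B: 04/Apr/2024:11:14:00 to 04/Apr/2024:11:34:00
3. Overlap period: 04/Apr/2024:11:14:00 to 04/Apr/2024:11:19:00
4. Count WARNING events in overlap: 0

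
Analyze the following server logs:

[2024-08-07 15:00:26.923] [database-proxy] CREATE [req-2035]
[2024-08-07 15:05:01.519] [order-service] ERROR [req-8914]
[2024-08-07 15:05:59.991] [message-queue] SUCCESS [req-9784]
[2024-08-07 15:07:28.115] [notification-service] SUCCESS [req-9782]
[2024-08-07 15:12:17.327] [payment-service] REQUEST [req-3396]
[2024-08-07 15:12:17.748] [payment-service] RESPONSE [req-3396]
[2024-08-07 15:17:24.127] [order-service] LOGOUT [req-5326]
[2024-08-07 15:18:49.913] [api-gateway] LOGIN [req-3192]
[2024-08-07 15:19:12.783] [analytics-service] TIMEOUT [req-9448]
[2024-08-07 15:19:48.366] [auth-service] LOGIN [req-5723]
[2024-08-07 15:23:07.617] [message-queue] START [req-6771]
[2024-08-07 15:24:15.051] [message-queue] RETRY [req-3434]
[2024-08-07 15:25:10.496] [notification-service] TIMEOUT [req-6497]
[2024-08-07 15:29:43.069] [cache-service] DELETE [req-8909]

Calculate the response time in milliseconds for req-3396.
421

To calculate latency:

1. Find REQUEST with id req-3396: 2024-08-07 15:12:17.327
2. Find RESPONSE with id req-3396: 2024-08-07 15:12:17.748
3. Latency: 2024-08-07 15:12:17.748 - 2024-08-07 15:12:17.327 = 421ms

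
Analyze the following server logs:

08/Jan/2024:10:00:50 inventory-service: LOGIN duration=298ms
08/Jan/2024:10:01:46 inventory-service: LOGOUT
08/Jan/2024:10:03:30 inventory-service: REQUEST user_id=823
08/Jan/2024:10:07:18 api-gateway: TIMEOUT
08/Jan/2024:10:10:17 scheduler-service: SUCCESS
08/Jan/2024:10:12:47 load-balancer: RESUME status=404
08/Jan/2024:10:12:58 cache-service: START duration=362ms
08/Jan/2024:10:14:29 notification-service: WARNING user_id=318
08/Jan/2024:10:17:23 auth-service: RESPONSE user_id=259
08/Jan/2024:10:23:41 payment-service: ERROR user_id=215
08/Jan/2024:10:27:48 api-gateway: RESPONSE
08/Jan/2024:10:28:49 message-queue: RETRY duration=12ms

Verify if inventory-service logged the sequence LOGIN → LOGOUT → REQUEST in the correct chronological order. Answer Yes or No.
Yes

To verify sequence order:

1. Find all events in sequence LOGIN → LOGOUT → REQUEST for inventory-service
2. Extract their timestamps
3. Check if timestamps are in ascending order
4. Result: Yes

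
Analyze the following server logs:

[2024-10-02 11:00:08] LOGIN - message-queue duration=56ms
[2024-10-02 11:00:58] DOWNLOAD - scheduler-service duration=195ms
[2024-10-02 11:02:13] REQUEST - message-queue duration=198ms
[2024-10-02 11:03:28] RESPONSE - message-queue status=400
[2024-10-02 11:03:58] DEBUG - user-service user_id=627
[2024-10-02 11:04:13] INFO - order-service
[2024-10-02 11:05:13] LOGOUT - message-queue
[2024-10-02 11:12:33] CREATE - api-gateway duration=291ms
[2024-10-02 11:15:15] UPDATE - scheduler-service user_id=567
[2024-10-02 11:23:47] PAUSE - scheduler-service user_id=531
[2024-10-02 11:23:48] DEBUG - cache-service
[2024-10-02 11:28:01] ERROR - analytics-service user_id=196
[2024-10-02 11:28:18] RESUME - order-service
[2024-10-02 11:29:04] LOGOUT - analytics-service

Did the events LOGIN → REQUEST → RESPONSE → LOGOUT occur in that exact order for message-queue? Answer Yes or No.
Yes

To verify sequence order:

1. Find all events in sequence LOGIN → REQUEST → RESPONSE → LOGOUT for message-queue
2. Extract their timestamps
3. Check if timestamps are in ascending order
4. Result: Yes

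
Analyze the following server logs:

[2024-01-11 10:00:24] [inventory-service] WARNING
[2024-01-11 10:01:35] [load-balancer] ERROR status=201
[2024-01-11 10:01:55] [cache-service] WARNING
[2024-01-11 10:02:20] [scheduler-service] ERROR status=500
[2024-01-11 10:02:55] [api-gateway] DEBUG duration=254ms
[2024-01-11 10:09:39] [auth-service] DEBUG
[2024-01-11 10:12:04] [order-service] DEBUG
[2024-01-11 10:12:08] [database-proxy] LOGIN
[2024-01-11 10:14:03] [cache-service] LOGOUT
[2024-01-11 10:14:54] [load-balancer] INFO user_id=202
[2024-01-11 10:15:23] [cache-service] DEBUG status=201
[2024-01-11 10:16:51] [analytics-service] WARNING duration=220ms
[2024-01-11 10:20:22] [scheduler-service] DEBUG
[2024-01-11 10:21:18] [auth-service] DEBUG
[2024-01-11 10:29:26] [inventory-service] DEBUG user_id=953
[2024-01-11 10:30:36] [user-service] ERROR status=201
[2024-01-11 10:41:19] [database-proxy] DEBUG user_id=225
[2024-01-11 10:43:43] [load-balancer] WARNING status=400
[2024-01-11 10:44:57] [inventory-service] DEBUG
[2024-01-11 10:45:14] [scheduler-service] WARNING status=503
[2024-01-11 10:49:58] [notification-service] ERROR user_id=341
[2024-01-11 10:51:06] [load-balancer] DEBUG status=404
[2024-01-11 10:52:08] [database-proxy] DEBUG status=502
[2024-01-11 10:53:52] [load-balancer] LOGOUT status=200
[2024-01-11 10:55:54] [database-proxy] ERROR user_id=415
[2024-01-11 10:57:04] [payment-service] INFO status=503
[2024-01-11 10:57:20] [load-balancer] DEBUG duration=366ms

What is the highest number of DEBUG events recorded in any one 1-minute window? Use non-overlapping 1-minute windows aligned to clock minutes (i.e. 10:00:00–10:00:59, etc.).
1

To find the burst window:

1. Divide the log period into non-overlapping 1-minute windows starting at 10:00
2. Count DEBUG events in each window
3. Find the window with maximum count
4. Maximum events in a window: 1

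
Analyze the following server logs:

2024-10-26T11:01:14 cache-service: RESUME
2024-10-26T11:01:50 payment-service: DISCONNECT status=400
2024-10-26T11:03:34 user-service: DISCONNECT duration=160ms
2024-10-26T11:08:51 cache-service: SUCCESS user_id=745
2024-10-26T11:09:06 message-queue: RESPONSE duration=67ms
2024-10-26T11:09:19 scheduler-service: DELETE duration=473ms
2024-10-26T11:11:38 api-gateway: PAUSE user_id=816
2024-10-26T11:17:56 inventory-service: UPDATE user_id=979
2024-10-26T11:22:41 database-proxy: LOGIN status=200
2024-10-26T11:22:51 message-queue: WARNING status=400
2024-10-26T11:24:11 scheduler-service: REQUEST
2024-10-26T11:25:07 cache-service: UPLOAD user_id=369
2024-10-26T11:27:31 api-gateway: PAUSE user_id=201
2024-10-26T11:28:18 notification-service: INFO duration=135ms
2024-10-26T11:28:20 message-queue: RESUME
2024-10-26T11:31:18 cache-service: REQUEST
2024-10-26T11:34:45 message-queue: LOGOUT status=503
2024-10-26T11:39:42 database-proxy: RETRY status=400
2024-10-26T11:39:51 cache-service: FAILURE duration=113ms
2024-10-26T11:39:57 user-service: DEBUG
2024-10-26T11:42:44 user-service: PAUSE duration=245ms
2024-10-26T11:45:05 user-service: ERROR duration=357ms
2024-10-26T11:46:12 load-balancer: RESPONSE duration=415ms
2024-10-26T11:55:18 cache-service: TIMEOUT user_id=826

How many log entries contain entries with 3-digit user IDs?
6

To find matching entries:

1. Pattern to match: entries with 3-digit user IDs
2. Scan each log entry for the pattern
3. Count matches: 6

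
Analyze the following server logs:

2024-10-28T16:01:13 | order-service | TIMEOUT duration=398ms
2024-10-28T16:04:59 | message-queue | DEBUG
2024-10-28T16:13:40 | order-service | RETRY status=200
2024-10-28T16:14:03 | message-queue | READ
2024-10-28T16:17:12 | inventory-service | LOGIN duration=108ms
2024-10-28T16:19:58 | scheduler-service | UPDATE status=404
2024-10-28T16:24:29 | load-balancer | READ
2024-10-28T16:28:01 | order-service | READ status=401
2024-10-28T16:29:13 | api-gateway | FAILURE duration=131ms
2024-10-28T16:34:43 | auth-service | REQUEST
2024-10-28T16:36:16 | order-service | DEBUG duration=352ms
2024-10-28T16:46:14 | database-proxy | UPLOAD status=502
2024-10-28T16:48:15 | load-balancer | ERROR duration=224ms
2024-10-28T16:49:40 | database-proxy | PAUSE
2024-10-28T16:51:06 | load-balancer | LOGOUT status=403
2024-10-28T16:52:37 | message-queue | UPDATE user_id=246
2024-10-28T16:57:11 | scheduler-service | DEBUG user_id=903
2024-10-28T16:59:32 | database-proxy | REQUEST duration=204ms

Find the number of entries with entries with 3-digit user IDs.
2

To find matching entries:

1. Pattern to match: entries with 3-digit user IDs
2. Scan each log entry for the pattern
3. Count matches: 2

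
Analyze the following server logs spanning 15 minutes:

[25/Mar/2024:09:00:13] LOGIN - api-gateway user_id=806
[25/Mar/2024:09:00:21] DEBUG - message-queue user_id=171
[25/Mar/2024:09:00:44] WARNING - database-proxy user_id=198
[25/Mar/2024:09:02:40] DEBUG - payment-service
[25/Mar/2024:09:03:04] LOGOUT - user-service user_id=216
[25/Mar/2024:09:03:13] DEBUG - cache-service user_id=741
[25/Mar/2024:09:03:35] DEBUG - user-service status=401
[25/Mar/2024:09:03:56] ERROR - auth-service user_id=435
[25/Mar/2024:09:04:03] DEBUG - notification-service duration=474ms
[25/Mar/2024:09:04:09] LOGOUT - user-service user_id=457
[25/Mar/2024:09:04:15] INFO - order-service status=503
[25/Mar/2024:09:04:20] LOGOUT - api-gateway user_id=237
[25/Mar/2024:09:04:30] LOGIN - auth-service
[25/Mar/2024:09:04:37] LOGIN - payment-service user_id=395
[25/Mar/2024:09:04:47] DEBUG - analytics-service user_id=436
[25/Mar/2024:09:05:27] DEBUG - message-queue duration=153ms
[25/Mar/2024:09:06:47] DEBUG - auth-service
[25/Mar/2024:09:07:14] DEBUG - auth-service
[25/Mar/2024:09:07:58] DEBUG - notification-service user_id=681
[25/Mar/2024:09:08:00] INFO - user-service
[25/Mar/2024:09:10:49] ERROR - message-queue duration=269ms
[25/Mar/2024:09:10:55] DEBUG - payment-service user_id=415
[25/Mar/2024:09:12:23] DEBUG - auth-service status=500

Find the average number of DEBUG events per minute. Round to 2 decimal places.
0.8

To calculate the rate:

1. Count total DEBUG events: 12
2. Total time period: 15 minutes
3. Rate = 12 / 15 = 0.8 events per minute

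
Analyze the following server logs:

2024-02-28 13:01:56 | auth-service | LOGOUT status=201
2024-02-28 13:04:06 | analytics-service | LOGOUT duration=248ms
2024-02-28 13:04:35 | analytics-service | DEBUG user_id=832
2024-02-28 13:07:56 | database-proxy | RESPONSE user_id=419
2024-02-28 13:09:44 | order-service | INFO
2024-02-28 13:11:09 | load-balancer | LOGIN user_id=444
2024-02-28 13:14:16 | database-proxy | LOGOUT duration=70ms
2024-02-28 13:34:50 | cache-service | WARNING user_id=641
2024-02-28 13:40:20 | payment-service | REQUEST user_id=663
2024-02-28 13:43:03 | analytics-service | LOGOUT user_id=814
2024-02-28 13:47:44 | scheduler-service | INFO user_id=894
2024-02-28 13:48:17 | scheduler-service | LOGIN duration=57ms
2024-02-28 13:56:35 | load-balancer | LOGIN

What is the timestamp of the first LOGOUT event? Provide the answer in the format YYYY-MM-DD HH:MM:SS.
2024-02-28 13:01:56

To find the first event:

1. Filter for all LOGOUT events
2. Sort by timestamp
3. Select the first one
4. Timestamp: 2024-02-28 13:01:56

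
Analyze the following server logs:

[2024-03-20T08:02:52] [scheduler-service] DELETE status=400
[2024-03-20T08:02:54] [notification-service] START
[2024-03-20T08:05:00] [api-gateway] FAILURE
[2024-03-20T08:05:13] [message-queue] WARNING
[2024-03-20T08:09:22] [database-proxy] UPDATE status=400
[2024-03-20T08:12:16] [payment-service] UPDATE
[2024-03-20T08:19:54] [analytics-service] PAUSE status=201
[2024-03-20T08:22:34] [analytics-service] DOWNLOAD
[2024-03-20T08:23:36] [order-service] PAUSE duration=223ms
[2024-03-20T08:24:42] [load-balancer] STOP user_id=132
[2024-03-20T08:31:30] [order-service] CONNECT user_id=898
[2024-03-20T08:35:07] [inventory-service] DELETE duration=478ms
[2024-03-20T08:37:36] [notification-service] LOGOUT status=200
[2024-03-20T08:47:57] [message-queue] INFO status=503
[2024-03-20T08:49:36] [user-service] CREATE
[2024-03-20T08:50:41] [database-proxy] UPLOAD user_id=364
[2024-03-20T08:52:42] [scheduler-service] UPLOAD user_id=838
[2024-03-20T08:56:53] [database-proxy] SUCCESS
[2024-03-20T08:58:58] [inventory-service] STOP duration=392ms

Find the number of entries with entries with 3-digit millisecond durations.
3

To find matching entries:

1. Pattern to match: entries with 3-digit millisecond durations
2. Scan each log entry for the pattern
3. Count matches: 3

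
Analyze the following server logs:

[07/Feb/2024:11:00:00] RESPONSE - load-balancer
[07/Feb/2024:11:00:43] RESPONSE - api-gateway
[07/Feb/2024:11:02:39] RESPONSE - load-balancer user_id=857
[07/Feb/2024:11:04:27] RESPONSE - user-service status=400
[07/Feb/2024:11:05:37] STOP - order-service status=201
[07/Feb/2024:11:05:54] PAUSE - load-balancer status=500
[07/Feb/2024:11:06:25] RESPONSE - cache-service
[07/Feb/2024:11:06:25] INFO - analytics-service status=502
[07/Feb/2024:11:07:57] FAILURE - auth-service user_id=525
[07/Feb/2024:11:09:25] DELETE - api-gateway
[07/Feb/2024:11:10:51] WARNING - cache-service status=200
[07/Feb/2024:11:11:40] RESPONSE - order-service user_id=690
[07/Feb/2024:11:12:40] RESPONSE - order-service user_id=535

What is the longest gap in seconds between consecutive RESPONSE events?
315

To find the longest gap:

1. Extract all RESPONSE events in chronological order
2. Calculate time differences between consecutive events
3. Find the maximum difference
4. Longest gap: 315 seconds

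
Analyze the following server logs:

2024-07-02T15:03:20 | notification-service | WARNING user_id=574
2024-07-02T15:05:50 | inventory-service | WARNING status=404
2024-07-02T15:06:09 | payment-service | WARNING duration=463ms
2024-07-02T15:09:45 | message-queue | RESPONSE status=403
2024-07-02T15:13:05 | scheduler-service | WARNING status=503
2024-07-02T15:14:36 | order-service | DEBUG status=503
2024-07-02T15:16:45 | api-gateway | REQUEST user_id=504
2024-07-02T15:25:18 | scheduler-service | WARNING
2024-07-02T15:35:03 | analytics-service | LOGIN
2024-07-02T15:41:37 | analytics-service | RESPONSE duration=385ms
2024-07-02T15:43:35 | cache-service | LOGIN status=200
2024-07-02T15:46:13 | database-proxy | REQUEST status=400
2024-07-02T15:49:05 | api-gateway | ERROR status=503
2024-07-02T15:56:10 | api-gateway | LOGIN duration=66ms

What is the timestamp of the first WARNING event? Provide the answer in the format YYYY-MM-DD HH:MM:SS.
2024-07-02 15:03:20

To find the first event:

1. Filter for all WARNING events
2. Sort by timestamp
3. Select the first one
4. Timestamp: 2024-07-02 15:03:20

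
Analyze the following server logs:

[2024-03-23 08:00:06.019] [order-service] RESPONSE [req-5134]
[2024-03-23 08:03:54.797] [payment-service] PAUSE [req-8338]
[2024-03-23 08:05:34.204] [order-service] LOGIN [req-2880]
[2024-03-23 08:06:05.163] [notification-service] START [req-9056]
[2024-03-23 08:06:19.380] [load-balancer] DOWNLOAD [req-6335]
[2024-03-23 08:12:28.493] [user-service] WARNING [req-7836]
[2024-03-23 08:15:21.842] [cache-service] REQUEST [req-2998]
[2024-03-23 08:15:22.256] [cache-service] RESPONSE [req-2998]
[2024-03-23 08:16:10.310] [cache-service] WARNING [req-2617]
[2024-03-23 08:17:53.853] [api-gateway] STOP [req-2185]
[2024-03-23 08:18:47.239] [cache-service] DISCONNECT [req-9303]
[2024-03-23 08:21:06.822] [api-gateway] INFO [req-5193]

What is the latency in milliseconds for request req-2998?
414

To calculate latency:

1. Find REQUEST with id req-2998: 2024-03-23 08:15:21.842
2. Find RESPONSE with id req-2998: 2024-03-23 08:15:22.256
3. Latency: 2024-03-23 08:15:22.256 - 2024-03-23 08:15:21.842 = 414ms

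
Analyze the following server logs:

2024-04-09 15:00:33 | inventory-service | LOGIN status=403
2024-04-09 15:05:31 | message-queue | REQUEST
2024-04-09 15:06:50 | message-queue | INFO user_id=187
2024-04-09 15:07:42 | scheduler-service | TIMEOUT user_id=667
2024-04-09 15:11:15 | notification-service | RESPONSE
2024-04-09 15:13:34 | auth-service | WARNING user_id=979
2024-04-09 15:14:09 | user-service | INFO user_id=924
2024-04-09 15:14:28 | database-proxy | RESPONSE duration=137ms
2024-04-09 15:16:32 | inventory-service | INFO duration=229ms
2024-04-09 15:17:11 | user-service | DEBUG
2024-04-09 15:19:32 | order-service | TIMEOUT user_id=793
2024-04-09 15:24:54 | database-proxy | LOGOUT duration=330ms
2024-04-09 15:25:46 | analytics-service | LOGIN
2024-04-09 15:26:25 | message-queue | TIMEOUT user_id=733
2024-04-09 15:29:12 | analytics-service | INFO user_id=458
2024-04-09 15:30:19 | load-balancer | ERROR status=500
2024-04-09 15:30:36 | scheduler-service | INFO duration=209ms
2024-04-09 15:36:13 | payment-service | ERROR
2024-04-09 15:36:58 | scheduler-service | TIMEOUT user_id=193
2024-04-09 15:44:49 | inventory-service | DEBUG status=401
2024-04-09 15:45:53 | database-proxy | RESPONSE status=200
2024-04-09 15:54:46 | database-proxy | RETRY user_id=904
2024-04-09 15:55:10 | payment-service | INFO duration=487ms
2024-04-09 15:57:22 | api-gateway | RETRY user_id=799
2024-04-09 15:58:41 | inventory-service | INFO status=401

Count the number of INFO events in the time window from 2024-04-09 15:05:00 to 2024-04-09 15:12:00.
1

To count events in the time window:

1. Window boundaries: 2024-04-09 15:05:00 to 2024-04-09 15:12:00
2. Filter for INFO events within this window
3. Count matching events: 1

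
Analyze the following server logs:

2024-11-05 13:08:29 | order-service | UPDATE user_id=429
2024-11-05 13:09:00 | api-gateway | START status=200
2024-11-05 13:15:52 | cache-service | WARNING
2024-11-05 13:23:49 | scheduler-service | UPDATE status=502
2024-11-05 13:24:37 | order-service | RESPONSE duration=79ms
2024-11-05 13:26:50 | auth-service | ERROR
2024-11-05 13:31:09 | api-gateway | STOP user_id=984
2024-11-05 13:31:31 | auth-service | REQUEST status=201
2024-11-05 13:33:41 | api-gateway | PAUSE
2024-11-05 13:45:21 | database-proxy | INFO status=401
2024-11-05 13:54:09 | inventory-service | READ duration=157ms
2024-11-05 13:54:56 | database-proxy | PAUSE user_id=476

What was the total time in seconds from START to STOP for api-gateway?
1329

To calculate state duration:

1. Find START event for api-gateway: 2024-11-05 13:09:00
2. Find STOP event for api-gateway: 2024-11-05 13:31:09
3. Calculate duration: 2024-11-05 13:31:09 - 2024-11-05 13:09:00 = 1329 seconds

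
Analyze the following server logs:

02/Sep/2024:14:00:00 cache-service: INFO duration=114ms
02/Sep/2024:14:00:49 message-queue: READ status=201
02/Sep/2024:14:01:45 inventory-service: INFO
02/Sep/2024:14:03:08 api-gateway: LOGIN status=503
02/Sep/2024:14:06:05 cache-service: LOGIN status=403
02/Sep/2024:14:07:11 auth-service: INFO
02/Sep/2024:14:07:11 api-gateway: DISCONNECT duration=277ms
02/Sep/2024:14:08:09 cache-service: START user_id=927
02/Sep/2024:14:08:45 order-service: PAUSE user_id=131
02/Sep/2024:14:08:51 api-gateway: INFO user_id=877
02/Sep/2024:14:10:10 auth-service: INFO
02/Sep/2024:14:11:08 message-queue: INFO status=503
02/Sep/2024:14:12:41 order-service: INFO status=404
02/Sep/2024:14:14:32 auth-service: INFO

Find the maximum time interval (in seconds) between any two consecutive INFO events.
326

To find the longest gap:

1. Extract all INFO events in chronological order
2. Calculate time differences between consecutive events
3. Find the maximum difference
4. Longest gap: 326 seconds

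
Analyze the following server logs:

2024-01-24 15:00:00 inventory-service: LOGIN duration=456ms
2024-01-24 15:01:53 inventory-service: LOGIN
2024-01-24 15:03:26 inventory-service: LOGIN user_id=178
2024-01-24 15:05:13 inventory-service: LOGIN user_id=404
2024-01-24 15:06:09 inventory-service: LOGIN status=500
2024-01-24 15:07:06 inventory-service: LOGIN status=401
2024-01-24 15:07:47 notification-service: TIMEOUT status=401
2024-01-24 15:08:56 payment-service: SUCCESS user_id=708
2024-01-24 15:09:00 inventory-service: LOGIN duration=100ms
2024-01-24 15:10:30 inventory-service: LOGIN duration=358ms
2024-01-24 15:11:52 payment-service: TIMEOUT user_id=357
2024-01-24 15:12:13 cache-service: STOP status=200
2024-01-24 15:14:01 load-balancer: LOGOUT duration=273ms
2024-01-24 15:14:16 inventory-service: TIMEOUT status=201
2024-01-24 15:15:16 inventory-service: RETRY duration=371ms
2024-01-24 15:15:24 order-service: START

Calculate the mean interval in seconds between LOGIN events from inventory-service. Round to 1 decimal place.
90.0

To calculate average interval:

1. Find all LOGIN events for inventory-service in order
2. Calculate time gaps between consecutive events
3. Compute mean of gaps: 630 / 7 = 90.0 seconds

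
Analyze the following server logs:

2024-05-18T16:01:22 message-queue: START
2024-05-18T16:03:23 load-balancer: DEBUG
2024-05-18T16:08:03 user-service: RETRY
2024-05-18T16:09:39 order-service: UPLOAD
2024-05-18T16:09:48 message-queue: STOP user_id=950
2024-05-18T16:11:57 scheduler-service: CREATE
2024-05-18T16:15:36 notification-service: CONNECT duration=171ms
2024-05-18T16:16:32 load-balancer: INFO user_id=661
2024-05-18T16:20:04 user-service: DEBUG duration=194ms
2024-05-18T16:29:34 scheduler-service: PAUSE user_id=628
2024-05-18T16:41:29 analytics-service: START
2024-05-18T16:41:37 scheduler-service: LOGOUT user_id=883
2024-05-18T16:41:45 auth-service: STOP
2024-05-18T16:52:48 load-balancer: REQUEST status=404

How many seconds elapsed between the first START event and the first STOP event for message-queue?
506

To find the time between events:

1. Locate the first START event for message-queue: 2024-05-18T16:01:22
2. Locate the first STOP event for message-queue: 2024-05-18T16:09:48
3. Calculate the difference: 2024-05-18T16:09:48 - 2024-05-18T16:01:22 = 506 seconds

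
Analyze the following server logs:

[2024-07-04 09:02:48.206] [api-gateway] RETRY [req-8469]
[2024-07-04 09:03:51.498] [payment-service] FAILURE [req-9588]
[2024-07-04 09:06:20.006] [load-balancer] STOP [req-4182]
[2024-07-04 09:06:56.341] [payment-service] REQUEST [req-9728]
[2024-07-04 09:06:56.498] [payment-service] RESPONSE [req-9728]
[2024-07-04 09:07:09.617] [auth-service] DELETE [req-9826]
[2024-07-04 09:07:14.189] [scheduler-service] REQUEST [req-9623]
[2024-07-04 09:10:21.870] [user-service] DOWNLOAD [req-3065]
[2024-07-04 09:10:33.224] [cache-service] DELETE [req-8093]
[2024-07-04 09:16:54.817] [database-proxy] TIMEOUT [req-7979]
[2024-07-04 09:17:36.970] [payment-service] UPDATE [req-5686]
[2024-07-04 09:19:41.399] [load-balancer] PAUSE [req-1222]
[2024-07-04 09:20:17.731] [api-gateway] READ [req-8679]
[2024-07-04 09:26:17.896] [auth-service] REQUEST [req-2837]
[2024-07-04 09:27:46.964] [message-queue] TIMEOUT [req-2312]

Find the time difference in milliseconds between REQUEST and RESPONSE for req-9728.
157

To calculate latency:

1. Find REQUEST with id req-9728: 2024-07-04 09:06:56.341
2. Find RESPONSE with id req-9728: 2024-07-04 09:06:56.498
3. Latency: 2024-07-04 09:06:56.498 - 2024-07-04 09:06:56.341 = 157ms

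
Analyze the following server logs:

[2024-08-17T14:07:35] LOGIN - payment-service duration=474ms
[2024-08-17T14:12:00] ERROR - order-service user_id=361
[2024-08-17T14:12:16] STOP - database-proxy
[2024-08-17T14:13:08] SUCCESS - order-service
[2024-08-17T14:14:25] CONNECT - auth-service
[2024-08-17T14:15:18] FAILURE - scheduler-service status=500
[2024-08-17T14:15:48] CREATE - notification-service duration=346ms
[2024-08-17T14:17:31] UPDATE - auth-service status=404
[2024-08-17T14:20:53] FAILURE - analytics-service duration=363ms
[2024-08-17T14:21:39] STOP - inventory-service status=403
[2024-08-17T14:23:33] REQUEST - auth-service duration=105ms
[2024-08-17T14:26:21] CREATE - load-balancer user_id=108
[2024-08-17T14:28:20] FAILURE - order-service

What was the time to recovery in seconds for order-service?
68

To calculate recovery time:

1. Find ERROR event for order-service: 2024-08-17T14:12:00
2. Find next SUCCESS event for order-service: 2024-08-17T14:13:08
3. Recovery time: 2024-08-17T14:13:08 - 2024-08-17T14:12:00 = 68 seconds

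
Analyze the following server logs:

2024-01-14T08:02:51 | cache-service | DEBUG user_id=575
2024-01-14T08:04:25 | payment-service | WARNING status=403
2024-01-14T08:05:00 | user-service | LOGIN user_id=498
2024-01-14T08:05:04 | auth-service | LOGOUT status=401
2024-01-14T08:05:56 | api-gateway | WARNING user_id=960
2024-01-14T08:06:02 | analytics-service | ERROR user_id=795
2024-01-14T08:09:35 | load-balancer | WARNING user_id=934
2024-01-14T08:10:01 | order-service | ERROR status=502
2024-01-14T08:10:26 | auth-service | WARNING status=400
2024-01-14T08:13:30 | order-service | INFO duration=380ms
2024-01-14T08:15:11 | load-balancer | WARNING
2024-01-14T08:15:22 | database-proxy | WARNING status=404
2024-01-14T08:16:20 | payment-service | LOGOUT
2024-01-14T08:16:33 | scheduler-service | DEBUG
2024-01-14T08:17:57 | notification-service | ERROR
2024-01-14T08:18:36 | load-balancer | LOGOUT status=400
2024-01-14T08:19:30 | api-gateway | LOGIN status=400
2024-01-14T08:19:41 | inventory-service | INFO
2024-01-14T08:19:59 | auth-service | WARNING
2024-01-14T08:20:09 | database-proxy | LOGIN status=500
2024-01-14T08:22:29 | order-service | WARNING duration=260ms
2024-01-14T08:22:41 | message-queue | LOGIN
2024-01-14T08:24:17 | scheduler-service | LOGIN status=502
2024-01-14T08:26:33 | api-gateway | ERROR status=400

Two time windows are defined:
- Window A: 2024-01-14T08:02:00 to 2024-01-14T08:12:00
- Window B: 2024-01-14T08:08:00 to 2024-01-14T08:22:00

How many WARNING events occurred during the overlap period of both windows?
2

To find overlap events:

1. Window A: 2024-01-14T08:02:00 to 2024-01-14T08:12:00
2. Window B: 2024-01-14T08:08:00 to 2024-01-14T08:22:00
3. Overlap period: 2024-01-14T08:08:00 to 2024-01-14T08:12:00
4. Count WARNING events in overlap: 2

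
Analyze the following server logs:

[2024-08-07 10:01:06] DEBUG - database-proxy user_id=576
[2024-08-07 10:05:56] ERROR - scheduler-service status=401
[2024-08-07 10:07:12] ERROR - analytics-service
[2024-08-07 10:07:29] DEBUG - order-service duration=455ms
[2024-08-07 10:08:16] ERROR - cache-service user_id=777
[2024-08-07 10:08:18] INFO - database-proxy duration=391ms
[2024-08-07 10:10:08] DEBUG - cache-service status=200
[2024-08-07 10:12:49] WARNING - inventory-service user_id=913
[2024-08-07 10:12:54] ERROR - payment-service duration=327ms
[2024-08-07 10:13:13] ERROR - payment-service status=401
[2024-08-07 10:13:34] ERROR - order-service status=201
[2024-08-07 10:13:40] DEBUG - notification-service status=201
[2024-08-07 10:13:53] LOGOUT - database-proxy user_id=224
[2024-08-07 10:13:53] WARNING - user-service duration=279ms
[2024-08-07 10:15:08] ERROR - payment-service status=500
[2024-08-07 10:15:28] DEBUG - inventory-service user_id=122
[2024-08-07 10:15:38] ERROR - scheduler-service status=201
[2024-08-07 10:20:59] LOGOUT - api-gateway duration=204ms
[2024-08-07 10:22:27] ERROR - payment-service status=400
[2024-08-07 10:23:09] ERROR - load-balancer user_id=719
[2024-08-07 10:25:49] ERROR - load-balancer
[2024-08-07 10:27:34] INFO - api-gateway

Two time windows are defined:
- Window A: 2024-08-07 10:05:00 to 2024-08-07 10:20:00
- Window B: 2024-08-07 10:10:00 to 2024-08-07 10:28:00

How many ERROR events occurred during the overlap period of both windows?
5

To find overlap events:

1. Window A: 2024-08-07 10:05:00 to 2024-08-07 10:20:00
2. Window B: 2024-08-07 10:10:00 to 2024-08-07 10:28:00
3. Overlap period: 2024-08-07 10:10:00 to 2024-08-07 10:20:00
4. Count ERROR events in overlap: 5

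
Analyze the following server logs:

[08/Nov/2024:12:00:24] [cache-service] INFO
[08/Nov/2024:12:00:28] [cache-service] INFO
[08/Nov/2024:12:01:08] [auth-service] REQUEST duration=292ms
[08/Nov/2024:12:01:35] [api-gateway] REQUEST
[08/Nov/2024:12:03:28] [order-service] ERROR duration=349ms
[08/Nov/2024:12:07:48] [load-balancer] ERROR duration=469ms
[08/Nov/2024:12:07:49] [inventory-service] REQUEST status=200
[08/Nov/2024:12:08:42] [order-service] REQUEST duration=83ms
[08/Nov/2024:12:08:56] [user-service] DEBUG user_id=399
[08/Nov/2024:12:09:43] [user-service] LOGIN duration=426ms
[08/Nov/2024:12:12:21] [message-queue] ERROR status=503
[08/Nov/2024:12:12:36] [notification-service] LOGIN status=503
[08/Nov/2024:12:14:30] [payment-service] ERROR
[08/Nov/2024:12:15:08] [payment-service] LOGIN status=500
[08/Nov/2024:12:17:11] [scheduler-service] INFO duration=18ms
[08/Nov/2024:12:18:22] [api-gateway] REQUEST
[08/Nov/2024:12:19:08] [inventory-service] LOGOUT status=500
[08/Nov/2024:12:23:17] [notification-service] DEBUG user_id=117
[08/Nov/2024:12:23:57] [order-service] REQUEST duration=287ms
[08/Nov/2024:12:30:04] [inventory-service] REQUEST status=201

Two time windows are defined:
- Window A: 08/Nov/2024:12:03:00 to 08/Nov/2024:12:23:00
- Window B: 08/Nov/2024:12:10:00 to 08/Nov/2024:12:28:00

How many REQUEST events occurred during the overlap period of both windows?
1

To find overlap events:

1. Window A: 08/Nov/2024:12:03:00 to 08/Nov/2024:12:23:00
2. Window B: 08/Nov/2024:12:10:00 to 08/Nov/2024:12:28:00
3. Overlap period: 08/Nov/2024:12:10:00 to 08/Nov/2024:12:23:00
4. Count REQUEST events in overlap: 1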